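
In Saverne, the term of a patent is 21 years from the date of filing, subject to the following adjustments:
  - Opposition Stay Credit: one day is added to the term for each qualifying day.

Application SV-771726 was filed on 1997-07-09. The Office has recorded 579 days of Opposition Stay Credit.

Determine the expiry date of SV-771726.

Base term: filing date + 21 years → 9 July 2018.
Opposition Stay Credit: +579 days → 8 February 2020.

February 8, 2020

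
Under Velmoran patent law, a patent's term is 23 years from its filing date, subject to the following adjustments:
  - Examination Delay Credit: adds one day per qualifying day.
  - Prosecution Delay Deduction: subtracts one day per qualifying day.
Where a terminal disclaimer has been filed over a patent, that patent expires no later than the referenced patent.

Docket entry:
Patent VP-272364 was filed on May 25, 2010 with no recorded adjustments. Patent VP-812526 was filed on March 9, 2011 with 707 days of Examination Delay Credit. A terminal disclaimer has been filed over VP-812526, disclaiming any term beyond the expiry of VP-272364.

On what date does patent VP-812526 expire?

2033-05-25

Natural term of VP-812526:
  Base: filing + 23 years → 9 March 2034.
  Examination Delay Credit: +707 days → 14 February 2036.
Expiry of referenced patent VP-272364:
  Base: filing + 23 years → 25 May 2033.
Terminal disclaimer: VP-812526 expires on the earlier of 14 February 2036 and 25 May 2033.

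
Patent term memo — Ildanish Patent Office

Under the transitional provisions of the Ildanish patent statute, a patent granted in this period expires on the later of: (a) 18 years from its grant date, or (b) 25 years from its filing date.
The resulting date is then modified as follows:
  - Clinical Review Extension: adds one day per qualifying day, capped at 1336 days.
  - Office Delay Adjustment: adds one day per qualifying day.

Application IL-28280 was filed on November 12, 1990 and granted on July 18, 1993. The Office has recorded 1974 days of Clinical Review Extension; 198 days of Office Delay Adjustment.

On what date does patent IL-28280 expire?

2020-01-24

(a) grant + 18 years → 18 July 2011.
(b) filing + 25 years → 12 November 2015.
Later of the two: 12 November 2015.
Clinical Review Extension: 1974 days claimed exceeds the 1336-day cap, so +1336 days → 10 July 2019.
Office Delay Adjustment: +198 days → 24 January 2020.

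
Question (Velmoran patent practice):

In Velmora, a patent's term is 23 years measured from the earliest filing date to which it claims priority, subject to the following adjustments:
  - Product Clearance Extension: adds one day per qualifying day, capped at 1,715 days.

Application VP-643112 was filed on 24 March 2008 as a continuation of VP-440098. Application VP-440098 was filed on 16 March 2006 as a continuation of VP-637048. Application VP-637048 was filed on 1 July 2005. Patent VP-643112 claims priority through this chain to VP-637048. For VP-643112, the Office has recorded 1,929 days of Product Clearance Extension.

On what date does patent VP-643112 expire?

March 12, 2033

Earliest priority filing: 1 July 2005.
Base term: 1 July 2005 + 23 years → 1 July 2028.
Product Clearance Extension: 1929 days claimed exceeds the 1715-day cap, so +1715 days → 12 March 2033.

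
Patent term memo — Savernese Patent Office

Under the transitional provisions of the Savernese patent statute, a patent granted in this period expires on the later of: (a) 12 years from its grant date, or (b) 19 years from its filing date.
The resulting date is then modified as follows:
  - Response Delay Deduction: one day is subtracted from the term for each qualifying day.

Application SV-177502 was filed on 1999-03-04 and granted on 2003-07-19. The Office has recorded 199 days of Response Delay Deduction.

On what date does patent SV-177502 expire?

2017-08-17

(a) grant + 12 years → 19 July 2015.
(b) filing + 19 years → 4 March 2018.
Later of the two: 4 March 2018.
Response Delay Deduction: −199 days → 17 August 2017.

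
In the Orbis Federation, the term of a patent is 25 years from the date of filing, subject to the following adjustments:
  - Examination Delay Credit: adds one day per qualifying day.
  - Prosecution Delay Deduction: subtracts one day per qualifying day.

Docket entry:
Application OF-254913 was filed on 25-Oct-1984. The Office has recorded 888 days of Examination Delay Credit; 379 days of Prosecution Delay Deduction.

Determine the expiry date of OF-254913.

March 18, 2011

Base term: filing date + 25 years → 25 October 2009.
Examination Delay Credit: +888 days → 31 March 2012.
Prosecution Delay Deduction: −379 days → 18 March 2011.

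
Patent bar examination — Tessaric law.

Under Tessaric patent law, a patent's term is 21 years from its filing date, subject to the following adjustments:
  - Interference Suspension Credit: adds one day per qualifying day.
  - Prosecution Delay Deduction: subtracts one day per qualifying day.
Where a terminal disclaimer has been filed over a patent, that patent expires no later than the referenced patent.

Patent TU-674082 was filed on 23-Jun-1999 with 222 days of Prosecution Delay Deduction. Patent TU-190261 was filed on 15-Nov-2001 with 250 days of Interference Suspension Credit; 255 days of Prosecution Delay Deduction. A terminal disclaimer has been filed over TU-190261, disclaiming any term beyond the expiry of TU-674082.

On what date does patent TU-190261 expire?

2019-11-14

Natural term of TU-190261:
  Base: filing + 21 years → 15 November 2022.
  Interference Suspension Credit: +250 days → 23 July 2023.
  Prosecution Delay Deduction: −255 days → 10 November 2022.
Expiry of referenced patent TU-674082:
  Base: filing + 21 years → 23 June 2020.
  Prosecution Delay Deduction: −222 days → 14 November 2019.
Terminal disclaimer: TU-190261 expires on the earlier of 10 November 2022 and 14 November 2019.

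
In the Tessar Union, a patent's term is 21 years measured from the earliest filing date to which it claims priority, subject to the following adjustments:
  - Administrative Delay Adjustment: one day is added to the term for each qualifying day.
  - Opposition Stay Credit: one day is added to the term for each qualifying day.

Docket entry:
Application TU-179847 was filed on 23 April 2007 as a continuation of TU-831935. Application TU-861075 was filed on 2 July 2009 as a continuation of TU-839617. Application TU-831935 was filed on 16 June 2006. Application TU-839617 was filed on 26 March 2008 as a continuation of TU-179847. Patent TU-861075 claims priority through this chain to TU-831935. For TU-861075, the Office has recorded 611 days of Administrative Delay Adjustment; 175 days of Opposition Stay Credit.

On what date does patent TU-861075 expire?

Earliest priority filing: 16 June 2006.
Base term: 16 June 2006 + 21 years → 16 June 2027.
Administrative Delay Adjustment: +611 days → 16 February 2029.
Opposition Stay Credit: +175 days → 10 August 2029.

August 10, 2029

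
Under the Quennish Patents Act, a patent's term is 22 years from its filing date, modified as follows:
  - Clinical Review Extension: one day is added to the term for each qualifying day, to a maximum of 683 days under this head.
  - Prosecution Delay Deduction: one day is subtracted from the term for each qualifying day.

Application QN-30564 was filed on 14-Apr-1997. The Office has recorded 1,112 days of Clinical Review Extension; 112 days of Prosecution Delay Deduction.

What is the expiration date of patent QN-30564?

Base term: filing date + 22 years → 14 April 2019.
Clinical Review Extension: 1112 days claimed exceeds the 683-day cap, so +683 days → 25 February 2021.
Prosecution Delay Deduction: −112 days → 5 November 2020.

November 5, 2020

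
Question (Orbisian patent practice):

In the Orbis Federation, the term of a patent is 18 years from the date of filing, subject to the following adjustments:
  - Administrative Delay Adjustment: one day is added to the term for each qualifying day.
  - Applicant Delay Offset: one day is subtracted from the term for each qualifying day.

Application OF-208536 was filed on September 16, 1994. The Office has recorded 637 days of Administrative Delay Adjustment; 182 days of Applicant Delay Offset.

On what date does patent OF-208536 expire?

December 15, 2013

Base term: filing date + 18 years → 16 September 2012.
Administrative Delay Adjustment: +637 days → 15 June 2014.
Applicant Delay Offset: −182 days → 15 December 2013.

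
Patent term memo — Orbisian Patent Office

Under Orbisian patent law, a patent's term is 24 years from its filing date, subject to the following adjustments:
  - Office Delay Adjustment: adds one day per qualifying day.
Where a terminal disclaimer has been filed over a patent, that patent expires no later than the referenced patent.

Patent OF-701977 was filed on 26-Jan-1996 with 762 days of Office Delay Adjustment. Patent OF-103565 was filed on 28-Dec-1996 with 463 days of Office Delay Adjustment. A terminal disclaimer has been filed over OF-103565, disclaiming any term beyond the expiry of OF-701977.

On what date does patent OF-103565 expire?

2022-02-26

Natural term of OF-103565:
  Base: filing + 24 years → 28 December 2020.
  Office Delay Adjustment: +463 days → 5 April 2022.
Expiry of referenced patent OF-701977:
  Base: filing + 24 years → 26 January 2020.
  Office Delay Adjustment: +762 days → 26 February 2022.
Terminal disclaimer: OF-103565 expires on the earlier of 5 April 2022 and 26 February 2022.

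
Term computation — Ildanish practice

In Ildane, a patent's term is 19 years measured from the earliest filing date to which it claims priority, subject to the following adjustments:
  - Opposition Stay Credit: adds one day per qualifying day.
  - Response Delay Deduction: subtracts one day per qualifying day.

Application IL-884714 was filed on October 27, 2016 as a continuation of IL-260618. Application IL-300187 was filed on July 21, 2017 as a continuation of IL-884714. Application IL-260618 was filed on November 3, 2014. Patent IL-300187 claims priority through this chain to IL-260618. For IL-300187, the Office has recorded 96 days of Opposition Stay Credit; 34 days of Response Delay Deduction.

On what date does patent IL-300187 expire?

2034-01-04

Earliest priority filing: 3 November 2014.
Base term: 3 November 2014 + 19 years → 3 November 2033.
Opposition Stay Credit: +96 days → 7 February 2034.
Response Delay Deduction: −34 days → 4 January 2034.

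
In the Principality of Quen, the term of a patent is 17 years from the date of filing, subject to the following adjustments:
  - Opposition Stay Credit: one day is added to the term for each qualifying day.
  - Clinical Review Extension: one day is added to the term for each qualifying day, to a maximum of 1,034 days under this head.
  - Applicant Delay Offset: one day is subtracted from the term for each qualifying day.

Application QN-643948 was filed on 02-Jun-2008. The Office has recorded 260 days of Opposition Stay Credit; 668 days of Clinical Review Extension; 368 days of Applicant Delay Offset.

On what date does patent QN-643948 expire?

2026-12-14

Base term: filing date + 17 years → 2 June 2025.
Opposition Stay Credit: +260 days → 17 February 2026.
Clinical Review Extension: 668 days (within the 1034-day cap) → +668 days → 17 December 2027.
Applicant Delay Offset: −368 days → 14 December 2026.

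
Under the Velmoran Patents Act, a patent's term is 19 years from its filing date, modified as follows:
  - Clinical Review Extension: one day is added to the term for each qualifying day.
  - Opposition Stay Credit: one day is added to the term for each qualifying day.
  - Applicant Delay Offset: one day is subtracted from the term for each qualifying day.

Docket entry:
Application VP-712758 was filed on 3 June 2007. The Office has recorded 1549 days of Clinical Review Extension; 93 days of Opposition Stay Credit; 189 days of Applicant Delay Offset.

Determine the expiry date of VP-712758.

2030-05-26

Base term: filing date + 19 years → 3 June 2026.
Clinical Review Extension: +1549 days → 30 August 2030.
Opposition Stay Credit: +93 days → 1 December 2030.
Applicant Delay Offset: −189 days → 26 May 2030.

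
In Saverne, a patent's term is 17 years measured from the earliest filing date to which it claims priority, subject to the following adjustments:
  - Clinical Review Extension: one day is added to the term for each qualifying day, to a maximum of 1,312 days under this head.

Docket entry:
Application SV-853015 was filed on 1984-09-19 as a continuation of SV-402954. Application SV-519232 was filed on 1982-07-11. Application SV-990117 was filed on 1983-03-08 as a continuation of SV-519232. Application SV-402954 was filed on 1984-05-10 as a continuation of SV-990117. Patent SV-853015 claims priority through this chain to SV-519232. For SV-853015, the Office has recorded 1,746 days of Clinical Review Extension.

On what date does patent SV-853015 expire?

Earliest priority filing: 11 July 1982.
Base term: 11 July 1982 + 17 years → 11 July 1999.
Clinical Review Extension: 1746 days claimed exceeds the 1312-day cap, so +1312 days → 12 February 2003.

2003-02-12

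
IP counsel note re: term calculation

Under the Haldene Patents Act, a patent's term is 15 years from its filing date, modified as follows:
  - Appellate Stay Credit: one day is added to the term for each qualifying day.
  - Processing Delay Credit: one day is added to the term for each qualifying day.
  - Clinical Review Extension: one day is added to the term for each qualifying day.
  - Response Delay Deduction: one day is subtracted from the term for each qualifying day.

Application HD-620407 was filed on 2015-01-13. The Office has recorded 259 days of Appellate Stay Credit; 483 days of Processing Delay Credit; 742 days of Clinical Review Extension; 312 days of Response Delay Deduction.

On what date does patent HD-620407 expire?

March 30, 2033

Base term: filing date + 15 years → 13 January 2030.
Appellate Stay Credit: +259 days → 29 September 2030.
Processing Delay Credit: +483 days → 25 January 2032.
Clinical Review Extension: +742 days → 5 February 2034.
Response Delay Deduction: −312 days → 30 March 2033.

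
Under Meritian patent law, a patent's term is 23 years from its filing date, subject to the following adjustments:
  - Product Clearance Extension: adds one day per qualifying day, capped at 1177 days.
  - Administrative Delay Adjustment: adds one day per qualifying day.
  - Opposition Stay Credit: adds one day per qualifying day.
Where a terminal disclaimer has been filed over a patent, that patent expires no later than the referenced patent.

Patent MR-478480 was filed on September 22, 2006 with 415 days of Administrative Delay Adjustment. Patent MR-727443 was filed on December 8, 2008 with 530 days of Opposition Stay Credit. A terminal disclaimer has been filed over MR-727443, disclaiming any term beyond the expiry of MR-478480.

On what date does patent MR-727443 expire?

Natural term of MR-727443:
  Base: filing + 23 years → 8 December 2031.
  Opposition Stay Credit: +530 days → 21 May 2033.
Expiry of referenced patent MR-478480:
  Base: filing + 23 years → 22 September 2029.
  Administrative Delay Adjustment: +415 days → 11 November 2030.
Terminal disclaimer: MR-727443 expires on the earlier of 21 May 2033 and 11 November 2030.

2030-11-11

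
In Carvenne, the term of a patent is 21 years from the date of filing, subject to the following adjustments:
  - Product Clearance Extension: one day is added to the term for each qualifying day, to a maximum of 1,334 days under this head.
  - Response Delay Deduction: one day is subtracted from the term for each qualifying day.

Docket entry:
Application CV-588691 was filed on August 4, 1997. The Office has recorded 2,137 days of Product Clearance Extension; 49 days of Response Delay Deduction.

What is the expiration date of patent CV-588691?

Base term: filing date + 21 years → 4 August 2018.
Product Clearance Extension: 2137 days claimed exceeds the 1334-day cap, so +1334 days → 30 March 2022.
Response Delay Deduction: −49 days → 9 February 2022.

February 9, 2022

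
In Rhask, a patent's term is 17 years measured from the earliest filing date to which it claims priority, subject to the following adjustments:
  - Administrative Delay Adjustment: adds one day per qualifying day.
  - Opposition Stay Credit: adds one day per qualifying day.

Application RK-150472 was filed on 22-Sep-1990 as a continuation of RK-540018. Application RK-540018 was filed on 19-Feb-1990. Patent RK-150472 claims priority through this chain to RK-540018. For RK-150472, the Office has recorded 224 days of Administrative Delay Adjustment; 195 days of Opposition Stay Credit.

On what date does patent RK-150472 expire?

April 13, 2008

Earliest priority filing: 19 February 1990.
Base term: 19 February 1990 + 17 years → 19 February 2007.
Administrative Delay Adjustment: +224 days → 1 October 2007.
Opposition Stay Credit: +195 days → 13 April 2008.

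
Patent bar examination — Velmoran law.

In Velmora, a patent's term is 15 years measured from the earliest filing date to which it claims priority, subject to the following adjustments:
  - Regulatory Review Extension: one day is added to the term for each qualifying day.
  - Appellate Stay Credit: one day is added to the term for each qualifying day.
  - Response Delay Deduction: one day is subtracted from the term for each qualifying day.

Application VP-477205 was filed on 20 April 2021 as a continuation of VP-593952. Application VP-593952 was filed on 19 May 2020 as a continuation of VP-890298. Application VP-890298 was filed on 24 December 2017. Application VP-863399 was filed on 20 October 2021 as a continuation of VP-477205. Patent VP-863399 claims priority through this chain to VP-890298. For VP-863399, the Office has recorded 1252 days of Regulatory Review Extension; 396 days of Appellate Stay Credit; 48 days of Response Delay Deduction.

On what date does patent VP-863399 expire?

May 12, 2037

Earliest priority filing: 24 December 2017.
Base term: 24 December 2017 + 15 years → 24 December 2032.
Regulatory Review Extension: +1252 days → 29 May 2036.
Appellate Stay Credit: +396 days → 29 June 2037.
Response Delay Deduction: −48 days → 12 May 2037.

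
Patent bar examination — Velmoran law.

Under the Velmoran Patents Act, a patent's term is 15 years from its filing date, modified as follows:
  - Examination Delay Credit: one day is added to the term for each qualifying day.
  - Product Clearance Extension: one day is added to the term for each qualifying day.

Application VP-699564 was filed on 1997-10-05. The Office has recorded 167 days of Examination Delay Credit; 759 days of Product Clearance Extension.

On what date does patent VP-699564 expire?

April 19, 2015

Base term: filing date + 15 years → 5 October 2012.
Examination Delay Credit: +167 days → 21 March 2013.
Product Clearance Extension: +759 days → 19 April 2015.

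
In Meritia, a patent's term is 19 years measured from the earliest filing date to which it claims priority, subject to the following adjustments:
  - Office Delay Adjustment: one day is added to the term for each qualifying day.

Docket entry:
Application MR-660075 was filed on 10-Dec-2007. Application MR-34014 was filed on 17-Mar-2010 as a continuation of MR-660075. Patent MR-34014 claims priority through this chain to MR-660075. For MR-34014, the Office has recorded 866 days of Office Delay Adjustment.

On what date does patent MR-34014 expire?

Earliest priority filing: 10 December 2007.
Base term: 10 December 2007 + 19 years → 10 December 2026.
Office Delay Adjustment: +866 days → 24 April 2029.

2029-04-24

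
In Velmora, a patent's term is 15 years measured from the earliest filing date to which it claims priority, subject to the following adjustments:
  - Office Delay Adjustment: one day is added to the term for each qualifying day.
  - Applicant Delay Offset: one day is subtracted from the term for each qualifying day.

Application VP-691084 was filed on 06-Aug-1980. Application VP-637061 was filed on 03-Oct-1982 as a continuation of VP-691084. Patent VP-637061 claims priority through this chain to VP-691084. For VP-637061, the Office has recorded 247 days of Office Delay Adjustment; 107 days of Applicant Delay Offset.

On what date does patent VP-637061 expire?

December 24, 1995

Earliest priority filing: 6 August 1980.
Base term: 6 August 1980 + 15 years → 6 August 1995.
Office Delay Adjustment: +247 days → 9 April 1996.
Applicant Delay Offset: −107 days → 24 December 1995.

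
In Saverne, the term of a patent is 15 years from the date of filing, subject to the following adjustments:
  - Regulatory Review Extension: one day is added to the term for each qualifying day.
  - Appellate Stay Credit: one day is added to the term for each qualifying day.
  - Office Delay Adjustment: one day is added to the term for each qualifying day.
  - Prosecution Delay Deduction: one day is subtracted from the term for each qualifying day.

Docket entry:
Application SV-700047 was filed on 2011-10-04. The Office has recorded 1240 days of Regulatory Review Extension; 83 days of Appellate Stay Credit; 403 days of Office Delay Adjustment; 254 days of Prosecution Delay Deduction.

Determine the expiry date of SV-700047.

October 15, 2030

Base term: filing date + 15 years → 4 October 2026.
Regulatory Review Extension: +1240 days → 25 February 2030.
Appellate Stay Credit: +83 days → 19 May 2030.
Office Delay Adjustment: +403 days → 26 June 2031.
Prosecution Delay Deduction: −254 days → 15 October 2030.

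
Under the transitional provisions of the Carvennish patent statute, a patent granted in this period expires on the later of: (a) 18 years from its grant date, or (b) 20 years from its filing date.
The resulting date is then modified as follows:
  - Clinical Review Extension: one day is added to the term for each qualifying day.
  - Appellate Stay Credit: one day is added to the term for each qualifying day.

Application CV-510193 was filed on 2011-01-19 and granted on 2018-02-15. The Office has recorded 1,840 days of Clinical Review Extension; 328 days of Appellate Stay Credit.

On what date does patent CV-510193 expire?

(a) grant + 18 years → 15 February 2036.
(b) filing + 20 years → 19 January 2031.
Later of the two: 15 February 2036.
Clinical Review Extension: +1840 days → 28 February 2041.
Appellate Stay Credit: +328 days → 22 January 2042.

January 22, 2042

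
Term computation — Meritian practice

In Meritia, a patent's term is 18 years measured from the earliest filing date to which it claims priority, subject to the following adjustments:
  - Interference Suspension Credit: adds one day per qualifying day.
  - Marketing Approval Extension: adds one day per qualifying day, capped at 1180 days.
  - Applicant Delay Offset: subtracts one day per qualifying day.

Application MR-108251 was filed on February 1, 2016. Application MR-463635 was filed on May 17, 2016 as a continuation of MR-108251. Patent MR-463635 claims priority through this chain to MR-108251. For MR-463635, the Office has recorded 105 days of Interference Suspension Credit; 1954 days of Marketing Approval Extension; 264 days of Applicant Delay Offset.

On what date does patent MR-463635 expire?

2036-11-18

Earliest priority filing: 1 February 2016.
Base term: 1 February 2016 + 18 years → 1 February 2034.
Interference Suspension Credit: +105 days → 17 May 2034.
Marketing Approval Extension: 1954 days claimed exceeds the 1180-day cap, so +1180 days → 9 August 2037.
Applicant Delay Offset: −264 days → 18 November 2036.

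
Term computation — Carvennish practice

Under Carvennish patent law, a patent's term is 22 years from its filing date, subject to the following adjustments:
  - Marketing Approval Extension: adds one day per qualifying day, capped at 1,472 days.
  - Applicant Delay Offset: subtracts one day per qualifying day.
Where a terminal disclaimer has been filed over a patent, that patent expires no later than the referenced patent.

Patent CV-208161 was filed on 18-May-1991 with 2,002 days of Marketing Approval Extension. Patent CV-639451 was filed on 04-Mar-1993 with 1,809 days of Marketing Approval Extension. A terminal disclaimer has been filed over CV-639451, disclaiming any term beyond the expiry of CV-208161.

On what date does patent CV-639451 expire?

Natural term of CV-639451:
  Base: filing + 22 years → 4 March 2015.
  Marketing Approval Extension: 1809 days claimed exceeds the 1472-day cap, so +1472 days → 15 March 2019.
Expiry of referenced patent CV-208161:
  Base: filing + 22 years → 18 May 2013.
  Marketing Approval Extension: 2002 days claimed exceeds the 1472-day cap, so +1472 days → 29 May 2017.
Terminal disclaimer: CV-639451 expires on the earlier of 15 March 2019 and 29 May 2017.

2017-05-29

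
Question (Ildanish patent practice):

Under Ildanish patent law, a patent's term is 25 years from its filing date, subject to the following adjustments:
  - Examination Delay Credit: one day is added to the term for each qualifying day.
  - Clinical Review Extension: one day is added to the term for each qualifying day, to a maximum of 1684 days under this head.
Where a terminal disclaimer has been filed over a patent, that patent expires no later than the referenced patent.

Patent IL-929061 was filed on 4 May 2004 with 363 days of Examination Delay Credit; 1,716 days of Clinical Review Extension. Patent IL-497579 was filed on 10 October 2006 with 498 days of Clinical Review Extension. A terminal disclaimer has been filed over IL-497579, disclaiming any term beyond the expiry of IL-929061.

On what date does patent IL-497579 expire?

February 19, 2033

Natural term of IL-497579:
  Base: filing + 25 years → 10 October 2031.
  Clinical Review Extension: 498 days (within the 1684-day cap) → +498 days → 19 February 2033.
Expiry of referenced patent IL-929061:
  Base: filing + 25 years → 4 May 2029.
  Examination Delay Credit: +363 days → 2 May 2030.
  Clinical Review Extension: 1716 days claimed exceeds the 1684-day cap, so +1684 days → 11 December 2034.
Terminal disclaimer: IL-497579 expires on the earlier of 19 February 2033 and 11 December 2034.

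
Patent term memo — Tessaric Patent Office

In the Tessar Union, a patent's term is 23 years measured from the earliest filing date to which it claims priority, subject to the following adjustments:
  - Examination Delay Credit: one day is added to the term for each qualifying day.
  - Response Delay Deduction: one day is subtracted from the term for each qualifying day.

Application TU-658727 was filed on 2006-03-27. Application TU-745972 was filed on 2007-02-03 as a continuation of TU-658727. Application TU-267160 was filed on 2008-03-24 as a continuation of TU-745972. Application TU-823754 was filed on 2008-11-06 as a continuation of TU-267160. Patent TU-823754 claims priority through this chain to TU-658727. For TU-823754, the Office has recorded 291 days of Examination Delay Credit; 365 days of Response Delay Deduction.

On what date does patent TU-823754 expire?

Earliest priority filing: 27 March 2006.
Base term: 27 March 2006 + 23 years → 27 March 2029.
Examination Delay Credit: +291 days → 12 January 2030.
Response Delay Deduction: −365 days → 12 January 2029.

January 12, 2029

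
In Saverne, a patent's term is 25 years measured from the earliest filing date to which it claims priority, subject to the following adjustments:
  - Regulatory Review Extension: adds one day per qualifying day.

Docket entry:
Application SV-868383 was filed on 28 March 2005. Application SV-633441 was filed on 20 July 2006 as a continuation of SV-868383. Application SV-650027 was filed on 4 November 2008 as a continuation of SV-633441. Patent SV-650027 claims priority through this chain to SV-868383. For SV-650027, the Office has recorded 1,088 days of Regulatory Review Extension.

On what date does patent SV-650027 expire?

Earliest priority filing: 28 March 2005.
Base term: 28 March 2005 + 25 years → 28 March 2030.
Regulatory Review Extension: +1088 days → 20 March 2033.

March 20, 2033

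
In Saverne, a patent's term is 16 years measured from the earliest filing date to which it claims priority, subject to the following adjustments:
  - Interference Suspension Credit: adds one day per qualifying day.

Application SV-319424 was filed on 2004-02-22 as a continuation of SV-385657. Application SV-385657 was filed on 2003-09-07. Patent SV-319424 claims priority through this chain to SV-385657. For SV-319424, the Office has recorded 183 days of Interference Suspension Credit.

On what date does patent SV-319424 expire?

2020-03-08

Earliest priority filing: 7 September 2003.
Base term: 7 September 2003 + 16 years → 7 September 2019.
Interference Suspension Credit: +183 days → 8 March 2020.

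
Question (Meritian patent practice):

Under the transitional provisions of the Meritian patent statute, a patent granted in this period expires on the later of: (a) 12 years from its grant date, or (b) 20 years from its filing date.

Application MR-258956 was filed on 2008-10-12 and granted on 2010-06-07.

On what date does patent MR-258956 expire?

(a) grant + 12 years → 7 June 2022.
(b) filing + 20 years → 12 October 2028.
Later of the two: 12 October 2028.

2028-10-12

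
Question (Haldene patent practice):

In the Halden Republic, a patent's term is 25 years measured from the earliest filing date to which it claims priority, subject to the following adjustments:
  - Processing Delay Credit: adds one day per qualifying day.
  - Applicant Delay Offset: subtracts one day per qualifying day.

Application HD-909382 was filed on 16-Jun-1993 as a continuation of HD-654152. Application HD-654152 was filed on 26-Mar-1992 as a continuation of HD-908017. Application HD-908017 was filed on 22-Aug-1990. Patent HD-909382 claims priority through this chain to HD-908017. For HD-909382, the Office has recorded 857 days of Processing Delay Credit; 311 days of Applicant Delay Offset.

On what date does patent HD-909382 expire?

Earliest priority filing: 22 August 1990.
Base term: 22 August 1990 + 25 years → 22 August 2015.
Processing Delay Credit: +857 days → 26 December 2017.
Applicant Delay Offset: −311 days → 18 February 2017.

February 18, 2017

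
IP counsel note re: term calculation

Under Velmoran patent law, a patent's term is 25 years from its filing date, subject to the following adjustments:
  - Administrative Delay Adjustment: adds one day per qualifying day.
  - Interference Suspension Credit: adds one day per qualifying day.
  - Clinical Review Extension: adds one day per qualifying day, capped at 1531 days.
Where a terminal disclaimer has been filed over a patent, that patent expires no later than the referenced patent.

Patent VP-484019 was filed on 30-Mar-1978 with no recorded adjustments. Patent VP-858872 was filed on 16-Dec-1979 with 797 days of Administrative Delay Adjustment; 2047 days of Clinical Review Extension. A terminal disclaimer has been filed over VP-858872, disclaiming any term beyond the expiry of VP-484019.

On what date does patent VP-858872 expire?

Natural term of VP-858872:
  Base: filing + 25 years → 16 December 2004.
  Administrative Delay Adjustment: +797 days → 21 February 2007.
  Clinical Review Extension: 2047 days claimed exceeds the 1531-day cap, so +1531 days → 2 May 2011.
Expiry of referenced patent VP-484019:
  Base: filing + 25 years → 30 March 2003.
Terminal disclaimer: VP-858872 expires on the earlier of 2 May 2011 and 30 March 2003.

2003-03-30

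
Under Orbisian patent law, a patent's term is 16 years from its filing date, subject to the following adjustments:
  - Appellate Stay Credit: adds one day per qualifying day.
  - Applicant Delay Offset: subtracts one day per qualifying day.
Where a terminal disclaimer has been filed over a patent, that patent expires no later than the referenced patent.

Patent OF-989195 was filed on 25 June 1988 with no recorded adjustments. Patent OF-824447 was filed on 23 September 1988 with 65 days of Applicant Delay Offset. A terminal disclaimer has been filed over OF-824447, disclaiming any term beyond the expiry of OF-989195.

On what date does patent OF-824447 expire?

2004-06-25

Natural term of OF-824447:
  Base: filing + 16 years → 23 September 2004.
  Applicant Delay Offset: −65 days → 20 July 2004.
Expiry of referenced patent OF-989195:
  Base: filing + 16 years → 25 June 2004.
Terminal disclaimer: OF-824447 expires on the earlier of 20 July 2004 and 25 June 2004.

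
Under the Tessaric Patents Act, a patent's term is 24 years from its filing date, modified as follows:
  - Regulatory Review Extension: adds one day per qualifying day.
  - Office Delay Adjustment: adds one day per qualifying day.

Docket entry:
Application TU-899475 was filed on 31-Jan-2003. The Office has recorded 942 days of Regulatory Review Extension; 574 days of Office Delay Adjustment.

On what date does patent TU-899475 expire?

March 27, 2031

Base term: filing date + 24 years → 31 January 2027.
Regulatory Review Extension: +942 days → 30 August 2029.
Office Delay Adjustment: +574 days → 27 March 2031.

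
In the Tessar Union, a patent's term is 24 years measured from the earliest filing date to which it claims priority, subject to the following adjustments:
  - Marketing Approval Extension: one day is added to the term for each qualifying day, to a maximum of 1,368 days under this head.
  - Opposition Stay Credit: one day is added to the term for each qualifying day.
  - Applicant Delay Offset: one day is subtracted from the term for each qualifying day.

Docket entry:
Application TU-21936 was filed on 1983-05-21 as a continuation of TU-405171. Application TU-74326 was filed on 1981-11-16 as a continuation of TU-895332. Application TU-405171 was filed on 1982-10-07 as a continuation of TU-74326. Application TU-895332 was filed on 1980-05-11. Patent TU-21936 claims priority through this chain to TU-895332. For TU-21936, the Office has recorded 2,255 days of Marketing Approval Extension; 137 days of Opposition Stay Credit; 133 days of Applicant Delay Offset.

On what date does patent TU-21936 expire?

2008-02-12

Earliest priority filing: 11 May 1980.
Base term: 11 May 1980 + 24 years → 11 May 2004.
Marketing Approval Extension: 2255 days claimed exceeds the 1368-day cap, so +1368 days → 8 February 2008.
Opposition Stay Credit: +137 days → 24 June 2008.
Applicant Delay Offset: −133 days → 12 February 2008.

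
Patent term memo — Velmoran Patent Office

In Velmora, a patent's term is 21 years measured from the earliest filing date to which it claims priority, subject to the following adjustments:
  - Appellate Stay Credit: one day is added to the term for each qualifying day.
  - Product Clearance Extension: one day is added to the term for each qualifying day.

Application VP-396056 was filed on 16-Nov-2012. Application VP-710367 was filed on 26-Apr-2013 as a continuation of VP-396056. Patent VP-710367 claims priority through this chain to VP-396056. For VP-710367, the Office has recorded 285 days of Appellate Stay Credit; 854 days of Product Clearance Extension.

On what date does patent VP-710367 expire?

Earliest priority filing: 16 November 2012.
Base term: 16 November 2012 + 21 years → 16 November 2033.
Appellate Stay Credit: +285 days → 28 August 2034.
Product Clearance Extension: +854 days → 29 December 2036.

2036-12-29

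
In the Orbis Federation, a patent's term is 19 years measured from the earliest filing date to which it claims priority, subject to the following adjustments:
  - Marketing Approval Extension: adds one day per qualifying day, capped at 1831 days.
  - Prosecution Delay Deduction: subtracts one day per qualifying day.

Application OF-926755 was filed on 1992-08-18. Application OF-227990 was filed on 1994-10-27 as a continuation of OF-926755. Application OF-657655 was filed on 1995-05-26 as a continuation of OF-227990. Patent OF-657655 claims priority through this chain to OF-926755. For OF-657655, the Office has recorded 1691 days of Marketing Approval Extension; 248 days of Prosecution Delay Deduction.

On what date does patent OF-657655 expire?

2015-07-31

Earliest priority filing: 18 August 1992.
Base term: 18 August 1992 + 19 years → 18 August 2011.
Marketing Approval Extension: 1691 days (within the 1831-day cap) → +1691 days → 4 April 2016.
Prosecution Delay Deduction: −248 days → 31 July 2015.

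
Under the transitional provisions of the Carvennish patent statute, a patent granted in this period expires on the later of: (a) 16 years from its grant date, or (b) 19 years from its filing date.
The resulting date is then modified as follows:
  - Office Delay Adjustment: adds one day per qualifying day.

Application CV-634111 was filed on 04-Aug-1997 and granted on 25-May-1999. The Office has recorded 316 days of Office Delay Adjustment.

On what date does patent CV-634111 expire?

2017-06-16

(a) grant + 16 years → 25 May 2015.
(b) filing + 19 years → 4 August 2016.
Later of the two: 4 August 2016.
Office Delay Adjustment: +316 days → 16 June 2017.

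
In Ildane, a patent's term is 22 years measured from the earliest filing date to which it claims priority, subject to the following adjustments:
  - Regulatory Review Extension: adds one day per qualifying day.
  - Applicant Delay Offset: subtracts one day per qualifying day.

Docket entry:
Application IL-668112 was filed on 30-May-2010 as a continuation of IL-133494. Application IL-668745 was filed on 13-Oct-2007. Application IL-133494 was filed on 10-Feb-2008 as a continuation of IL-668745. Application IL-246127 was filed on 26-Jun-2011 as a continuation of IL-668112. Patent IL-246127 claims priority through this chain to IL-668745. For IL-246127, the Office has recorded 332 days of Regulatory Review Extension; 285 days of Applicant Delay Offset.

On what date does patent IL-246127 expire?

Earliest priority filing: 13 October 2007.
Base term: 13 October 2007 + 22 years → 13 October 2029.
Regulatory Review Extension: +332 days → 10 September 2030.
Applicant Delay Offset: −285 days → 29 November 2029.

November 29, 2029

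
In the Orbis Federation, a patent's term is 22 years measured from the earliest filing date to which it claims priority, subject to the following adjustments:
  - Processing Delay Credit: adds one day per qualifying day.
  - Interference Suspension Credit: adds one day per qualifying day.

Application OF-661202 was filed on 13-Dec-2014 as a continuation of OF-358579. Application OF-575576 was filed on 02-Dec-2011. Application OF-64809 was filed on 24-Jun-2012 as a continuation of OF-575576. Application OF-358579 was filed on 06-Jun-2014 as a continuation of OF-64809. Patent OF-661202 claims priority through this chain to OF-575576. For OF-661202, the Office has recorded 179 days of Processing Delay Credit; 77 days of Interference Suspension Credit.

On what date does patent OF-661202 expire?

Earliest priority filing: 2 December 2011.
Base term: 2 December 2011 + 22 years → 2 December 2033.
Processing Delay Credit: +179 days → 30 May 2034.
Interference Suspension Credit: +77 days → 15 August 2034.

August 15, 2034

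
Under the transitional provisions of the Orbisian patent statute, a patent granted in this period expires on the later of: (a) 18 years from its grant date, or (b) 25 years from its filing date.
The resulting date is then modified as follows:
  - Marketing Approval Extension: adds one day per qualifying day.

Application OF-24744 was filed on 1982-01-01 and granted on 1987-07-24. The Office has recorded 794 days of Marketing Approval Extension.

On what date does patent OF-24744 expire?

(a) grant + 18 years → 24 July 2005.
(b) filing + 25 years → 1 January 2007.
Later of the two: 1 January 2007.
Marketing Approval Extension: +794 days → 5 March 2009.

2009-03-05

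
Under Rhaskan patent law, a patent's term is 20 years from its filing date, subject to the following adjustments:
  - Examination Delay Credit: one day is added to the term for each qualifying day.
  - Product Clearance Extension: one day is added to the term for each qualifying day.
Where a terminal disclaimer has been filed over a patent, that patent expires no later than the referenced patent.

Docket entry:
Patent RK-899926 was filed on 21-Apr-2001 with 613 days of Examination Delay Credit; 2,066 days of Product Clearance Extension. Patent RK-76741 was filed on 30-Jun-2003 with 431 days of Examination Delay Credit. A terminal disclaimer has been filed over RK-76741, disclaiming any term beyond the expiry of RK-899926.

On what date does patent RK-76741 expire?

Natural term of RK-76741:
  Base: filing + 20 years → 30 June 2023.
  Examination Delay Credit: +431 days → 3 September 2024.
Expiry of referenced patent RK-899926:
  Base: filing + 20 years → 21 April 2021.
  Examination Delay Credit: +613 days → 25 December 2022.
  Product Clearance Extension: +2066 days → 21 August 2028.
Terminal disclaimer: RK-76741 expires on the earlier of 3 September 2024 and 21 August 2028.

September 3, 2024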